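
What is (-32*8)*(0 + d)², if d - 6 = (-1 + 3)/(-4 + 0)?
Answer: -7744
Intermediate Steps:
d = 11/2 (d = 6 + (-1 + 3)/(-4 + 0) = 6 + 2/(-4) = 6 + 2*(-¼) = 6 - ½ = 11/2 ≈ 5.5000)
(-32*8)*(0 + d)² = (-32*8)*(0 + 11/2)² = -256*(11/2)² = -256*121/4 = -7744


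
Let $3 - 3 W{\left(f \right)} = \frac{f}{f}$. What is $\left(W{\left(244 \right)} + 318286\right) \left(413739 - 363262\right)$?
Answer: $\frac{48198468220}{3} \approx 1.6066 \cdot 10^{10}$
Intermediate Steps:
$W{\left(f \right)} = \frac{2}{3}$ ($W{\left(f \right)} = 1 - \frac{f \frac{1}{f}}{3} = 1 - \frac{1}{3} = \frac{2}{3}$)
$\left(W{\left(244 \right)} + 318286\right) \left(413739 - 363262\right) = \left(\frac{2}{3} + 318286\right) \left(413739 - 363262\right) = \frac{954860}{3} \cdot 50477 = \frac{48198468220}{3}$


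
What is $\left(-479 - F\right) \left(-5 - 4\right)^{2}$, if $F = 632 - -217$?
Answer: $-107568$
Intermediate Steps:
$F = 849$ ($F = 632 + 217 = 849$)
$\left(-479 - F\right) \left(-5 - 4\right)^{2} = \left(-479 - 849\right) \left(-5 - 4\right)^{2} = \left(-479 - 849\right) \left(-9\right)^{2} = \left(-1328\right) 81 = -107568$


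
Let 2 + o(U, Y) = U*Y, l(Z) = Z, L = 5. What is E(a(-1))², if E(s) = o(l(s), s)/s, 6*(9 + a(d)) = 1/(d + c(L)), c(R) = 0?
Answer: 8720209/108900 ≈ 80.075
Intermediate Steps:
a(d) = -9 + 1/(6*d) (a(d) = -9 + 1/(6*(d + 0)) = -9 + 1/(6*d))
o(U, Y) = -2 + U*Y
E(s) = (-2 + s²)/s (E(s) = (-2 + s*s)/s = (-2 + s²)/s)
E(a(-1))² = ((-9 + (⅙)/(-1)) - 2/(-9 + (⅙)/(-1)))² = ((-9 + (⅙)*(-1)) - 2/(-9 + (⅙)*(-1)))² = ((-9 - ⅙) - 2/(-9 - ⅙))² = (-55/6 - 2/(-55/6))² = (-55/6 - 2*(-6/55))² = (-55/6 + 12/55)² = (-2953/330)² = 8720209/108900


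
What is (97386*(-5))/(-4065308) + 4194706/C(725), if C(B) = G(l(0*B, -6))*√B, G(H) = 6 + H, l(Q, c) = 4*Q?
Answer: 243465/2032654 + 2097353*√29/435 ≈ 25965.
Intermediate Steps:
C(B) = 6*√B (C(B) = (6 + 4*(0*B))*√B = (6 + 4*0)*√B = (6 + 0)*√B = 6*√B)
(97386*(-5))/(-4065308) + 4194706/C(725) = (97386*(-5))/(-4065308) + 4194706/((6*√725)) = -486930*(-1/4065308) + 4194706/((6*(5*√29))) = 243465/2032654 + 4194706/((30*√29)) = 243465/2032654 + 4194706*(√29/870) = 243465/2032654 + 2097353*√29/435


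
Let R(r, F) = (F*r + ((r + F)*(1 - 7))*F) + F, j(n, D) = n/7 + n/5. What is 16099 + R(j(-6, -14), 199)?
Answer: -1534828/7 ≈ -2.1926e+5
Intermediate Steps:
j(n, D) = 12*n/35 (j(n, D) = n*(⅐) + n*(⅕) = n/7 + n/5 = 12*n/35)
R(r, F) = F + F*r + F*(-6*F - 6*r) (R(r, F) = (F*r + ((F + r)*(-6))*F) + F = (F*r + (-6*F - 6*r)*F) + F = (F*r + F*(-6*F - 6*r)) + F = F + F*r + F*(-6*F - 6*r))
16099 + R(j(-6, -14), 199) = 16099 + 199*(1 - 6*199 - 12*(-6)/7) = 16099 + 199*(1 - 1194 - 5*(-72/35)) = 16099 + 199*(1 - 1194 + 72/7) = 16099 + 199*(-8279/7) = 16099 - 1647521/7 = -1534828/7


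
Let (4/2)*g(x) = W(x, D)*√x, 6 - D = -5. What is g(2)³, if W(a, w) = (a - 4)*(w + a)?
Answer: -4394*√2 ≈ -6214.1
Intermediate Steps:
D = 11 (D = 6 - 1*(-5) = 6 + 5 = 11)
W(a, w) = (-4 + a)*(a + w)
g(x) = √x*(-44 + x² + 7*x)/2 (g(x) = ((x² - 4*x - 4*11 + x*11)*√x)/2 = ((x² - 4*x - 44 + 11*x)*√x)/2 = ((-44 + x² + 7*x)*√x)/2 = (√x*(-44 + x² + 7*x))/2 = √x*(-44 + x² + 7*x)/2)
g(2)³ = (√2*(-44 + 2² + 7*2)/2)³ = (√2*(-44 + 4 + 14)/2)³ = ((½)*√2*(-26))³ = (-13*√2)³ = -4394*√2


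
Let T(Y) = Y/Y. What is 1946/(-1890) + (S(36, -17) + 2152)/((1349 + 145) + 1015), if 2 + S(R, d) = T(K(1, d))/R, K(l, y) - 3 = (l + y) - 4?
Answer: -233989/1354860 ≈ -0.17270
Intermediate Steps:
K(l, y) = -1 + l + y (K(l, y) = 3 + ((l + y) - 4) = 3 + (-4 + l + y) = -1 + l + y)
T(Y) = 1
S(R, d) = -2 + 1/R
1946/(-1890) + (S(36, -17) + 2152)/((1349 + 145) + 1015) = 1946/(-1890) + ((-2 + 1/36) + 2152)/((1349 + 145) + 1015) = 1946*(-1/1890) + ((-2 + 1/36) + 2152)/(1494 + 1015) = -139/135 + (-71/36 + 2152)/2509 = -139/135 + (77401/36)*(1/2509) = -139/135 + 77401/90324 = -233989/1354860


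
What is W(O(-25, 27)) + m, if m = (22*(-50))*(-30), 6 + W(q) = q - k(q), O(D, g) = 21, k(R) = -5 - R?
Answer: 33041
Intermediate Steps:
W(q) = -1 + 2*q (W(q) = -6 + (q - (-5 - q)) = -6 + (q + (5 + q)) = -6 + (5 + 2*q) = -1 + 2*q)
m = 33000 (m = -1100*(-30) = 33000)
W(O(-25, 27)) + m = (-1 + 2*21) + 33000 = (-1 + 42) + 33000 = 41 + 33000 = 33041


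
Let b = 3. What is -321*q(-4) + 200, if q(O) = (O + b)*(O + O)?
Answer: -2368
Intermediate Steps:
q(O) = 2*O*(3 + O) (q(O) = (O + 3)*(O + O) = (3 + O)*(2*O) = 2*O*(3 + O))
-321*q(-4) + 200 = -642*(-4)*(3 - 4) + 200 = -642*(-4)*(-1) + 200 = -321*8 + 200 = -2568 + 200 = -2368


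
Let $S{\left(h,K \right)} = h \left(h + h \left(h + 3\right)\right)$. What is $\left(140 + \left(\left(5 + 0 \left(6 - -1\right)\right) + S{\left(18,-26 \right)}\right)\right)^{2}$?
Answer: $52896529$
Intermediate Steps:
$S{\left(h,K \right)} = h \left(h + h \left(3 + h\right)\right)$
$\left(140 + \left(\left(5 + 0 \left(6 - -1\right)\right) + S{\left(18,-26 \right)}\right)\right)^{2} = \left(140 + \left(\left(5 + 0 \left(6 - -1\right)\right) + 18^{2} \left(4 + 18\right)\right)\right)^{2} = \left(140 + \left(\left(5 + 0 \left(6 + 1\right)\right) + 324 \cdot 22\right)\right)^{2} = \left(140 + \left(\left(5 + 0 \cdot 7\right) + 7128\right)\right)^{2} = \left(140 + \left(\left(5 + 0\right) + 7128\right)\right)^{2} = \left(140 + \left(5 + 7128\right)\right)^{2} = \left(140 + 7133\right)^{2} = 7273^{2} = 52896529$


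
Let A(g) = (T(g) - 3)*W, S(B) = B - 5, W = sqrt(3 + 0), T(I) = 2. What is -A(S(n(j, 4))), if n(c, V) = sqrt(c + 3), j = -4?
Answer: sqrt(3) ≈ 1.7320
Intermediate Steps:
n(c, V) = sqrt(3 + c)
W = sqrt(3) ≈ 1.7320
S(B) = -5 + B
A(g) = -sqrt(3) (A(g) = (2 - 3)*sqrt(3) = -sqrt(3))
-A(S(n(j, 4))) = -(-1)*sqrt(3) = sqrt(3)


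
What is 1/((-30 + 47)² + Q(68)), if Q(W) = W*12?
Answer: 1/1105 ≈ 0.00090498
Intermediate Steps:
Q(W) = 12*W
1/((-30 + 47)² + Q(68)) = 1/((-30 + 47)² + 12*68) = 1/(17² + 816) = 1/(289 + 816) = 1/1105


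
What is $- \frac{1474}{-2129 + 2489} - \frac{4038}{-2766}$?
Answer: $- \frac{218617}{82980} \approx -2.6346$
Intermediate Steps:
$- \frac{1474}{-2129 + 2489} - \frac{4038}{-2766} = - \frac{1474}{360} - - \frac{673}{461} = \left(-1474\right) \frac{1}{360} + \frac{673}{461} = - \frac{737}{180} + \frac{673}{461} = - \frac{218617}{82980}$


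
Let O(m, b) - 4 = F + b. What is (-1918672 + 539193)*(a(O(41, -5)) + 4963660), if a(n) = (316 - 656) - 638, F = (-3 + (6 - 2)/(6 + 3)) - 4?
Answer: -6845915602678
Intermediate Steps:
F = -59/9 (F = (-3 + 4/9) - 4 = -23/9 - 4 = -59/9 ≈ -6.5556)
O(m, b) = -23/9 + b (O(m, b) = 4 + (-59/9 + b) = -23/9 + b)
a(n) = -978 (a(n) = -340 - 638 = -978)
(-1918672 + 539193)*(a(O(41, -5)) + 4963660) = (-1918672 + 539193)*(-978 + 4963660) = -1379479*4962682 = -6845915602678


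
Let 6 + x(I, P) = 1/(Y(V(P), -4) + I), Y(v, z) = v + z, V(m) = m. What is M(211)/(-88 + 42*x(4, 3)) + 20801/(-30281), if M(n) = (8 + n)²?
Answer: -1459088167/9871606 ≈ -147.81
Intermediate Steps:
x(I, P) = -6 + 1/(-4 + I + P) (x(I, P) = -6 + 1/((P - 4) + I) = -6 + 1/((-4 + P) + I) = -6 + 1/(-4 + I + P))
M(211)/(-88 + 42*x(4, 3)) + 20801/(-30281) = (8 + 211)²/(-88 + 42*((25 - 6*4 - 6*3)/(-4 + 4 + 3))) + 20801/(-30281) = 219²/(-88 + 42*((25 - 24 - 18)/3)) + 20801*(-1/30281) = 47961/(-88 + 42*((⅓)*(-17))) - 20801/30281 = 47961/(-88 + 42*(-17/3)) - 20801/30281 = 47961/(-88 - 238) - 20801/30281 = 47961/(-326) - 20801/30281 = 47961*(-1/326) - 20801/30281 = -47961/326 - 20801/30281 = -1459088167/9871606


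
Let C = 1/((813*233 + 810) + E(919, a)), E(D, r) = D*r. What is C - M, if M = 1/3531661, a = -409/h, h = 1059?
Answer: 3538941769/710171927789030 ≈ 4.9832e-6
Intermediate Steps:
a = -409/1059 ≈ -0.38621
M = 1/3531661 ≈ 2.8315e-7
C = 1059/201087230 (C = 1/((813*233 + 810) + 919*(-409/1059)) = 1/((189429 + 810) - 375871/1059) = 1/(190239 - 375871/1059) = 1/(201087230/1059) = 1059/201087230 ≈ 5.2664e-6)
C - M = 1059/201087230 - 1*1/3531661 = 1059/201087230 - 1/3531661 = 3538941769/710171927789030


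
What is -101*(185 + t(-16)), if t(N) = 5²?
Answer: -21210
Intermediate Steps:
t(N) = 25
-101*(185 + t(-16)) = -101*(185 + 25) = -101*210 = -21210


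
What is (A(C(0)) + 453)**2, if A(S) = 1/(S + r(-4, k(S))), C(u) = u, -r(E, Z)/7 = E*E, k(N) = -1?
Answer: 2574040225/12544 ≈ 2.0520e+5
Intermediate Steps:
r(E, Z) = -7*E**2 (r(E, Z) = -7*E*E = -7*E**2)
A(S) = 1/(-112 + S) (A(S) = 1/(S - 7*(-4)**2) = 1/(S - 7*16) = 1/(S - 112) = 1/(-112 + S))
(A(C(0)) + 453)**2 = (1/(-112 + 0) + 453)**2 = (1/(-112) + 453)**2 = (-1/112 + 453)**2 = (50735/112)**2 = 2574040225/12544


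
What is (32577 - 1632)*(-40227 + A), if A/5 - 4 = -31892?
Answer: -6178695315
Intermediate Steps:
A = -159440 (A = 20 + 5*(-31892) = 20 - 159460 = -159440)
(32577 - 1632)*(-40227 + A) = (32577 - 1632)*(-40227 - 159440) = 30945*(-199667) = -6178695315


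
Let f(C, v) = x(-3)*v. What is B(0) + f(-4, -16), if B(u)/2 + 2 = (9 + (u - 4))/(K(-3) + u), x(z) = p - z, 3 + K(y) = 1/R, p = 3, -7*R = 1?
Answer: -101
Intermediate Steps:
R = -1/7 (R = -1/7*1 = -1/7 ≈ -0.14286)
K(y) = -10 (K(y) = -3 + 1/(-1/7) = -3 - 7 = -10)
x(z) = 3 - z
B(u) = -4 + 2*(5 + u)/(-10 + u) (B(u) = -4 + 2*((9 + (u - 4))/(-10 + u)) = -4 + 2*((9 + (-4 + u))/(-10 + u)) = -4 + 2*((5 + u)/(-10 + u)) = -4 + 2*(5 + u)/(-10 + u))
f(C, v) = 6*v (f(C, v) = (3 - 1*(-3))*v = (3 + 3)*v = 6*v)
B(0) + f(-4, -16) = 2*(25 - 1*0)/(-10 + 0) + 6*(-16) = 2*(25 + 0)/(-10) - 96 = 2*(-1/10)*25 - 96 = -5 - 96 = -101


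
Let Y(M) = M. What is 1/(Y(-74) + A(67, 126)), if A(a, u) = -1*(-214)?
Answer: 1/140 ≈ 0.0071429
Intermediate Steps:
A(a, u) = 214
1/(Y(-74) + A(67, 126)) = 1/(-74 + 214) = 1/140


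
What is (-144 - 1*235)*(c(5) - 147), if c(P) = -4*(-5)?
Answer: 48133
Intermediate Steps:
c(P) = 20
(-144 - 1*235)*(c(5) - 147) = (-144 - 1*235)*(20 - 147) = (-144 - 235)*(-127) = -379*(-127) = 48133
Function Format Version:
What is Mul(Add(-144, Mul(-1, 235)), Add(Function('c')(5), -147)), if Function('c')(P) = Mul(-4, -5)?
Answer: 48133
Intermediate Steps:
Function('c')(P) = 20
Mul(Add(-144, Mul(-1, 235)), Add(Function('c')(5), -147)) = Mul(Add(-144, Mul(-1, 235)), Add(20, -147)) = Mul(Add(-144, -235), -127) = Mul(-379, -127) = 48133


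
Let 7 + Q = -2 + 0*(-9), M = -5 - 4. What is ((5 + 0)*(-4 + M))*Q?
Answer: 585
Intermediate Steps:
M = -9
Q = -9 (Q = -7 + (-2 + 0*(-9)) = -7 + (-2 + 0) = -7 - 2 = -9)
((5 + 0)*(-4 + M))*Q = ((5 + 0)*(-4 - 9))*(-9) = (5*(-13))*(-9) = -65*(-9) = 585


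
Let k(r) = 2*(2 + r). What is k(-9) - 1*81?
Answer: -95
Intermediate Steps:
k(r) = 4 + 2*r
k(-9) - 1*81 = (4 + 2*(-9)) - 1*81 = (4 - 18) - 81 = -14 - 81 = -95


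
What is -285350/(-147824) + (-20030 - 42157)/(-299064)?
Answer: 984694203/460508716 ≈ 2.1383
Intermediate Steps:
-285350/(-147824) + (-20030 - 42157)/(-299064) = -285350*(-1/147824) - 62187*(-1/299064) = 142675/73912 + 20729/99688 = 984694203/460508716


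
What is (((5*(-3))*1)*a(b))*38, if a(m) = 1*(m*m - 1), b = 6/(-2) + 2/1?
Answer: 0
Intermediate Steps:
b = -1 (b = 6*(-½) + 2*1 = -3 + 2 = -1)
a(m) = -1 + m² (a(m) = 1*(m² - 1) = 1*(-1 + m²) = -1 + m²)
(((5*(-3))*1)*a(b))*38 = (((5*(-3))*1)*(-1 + (-1)²))*38 = ((-15*1)*(-1 + 1))*38 = -15*0*38 = 0*38 = 0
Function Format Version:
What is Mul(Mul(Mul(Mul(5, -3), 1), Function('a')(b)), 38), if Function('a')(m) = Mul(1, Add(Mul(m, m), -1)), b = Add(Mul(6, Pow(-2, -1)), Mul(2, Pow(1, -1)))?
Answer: 0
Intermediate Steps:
b = -1 (b = Add(Mul(6, Rational(-1, 2)), Mul(2, 1)) = Add(-3, 2) = -1)
Function('a')(m) = Add(-1, Pow(m, 2)) (Function('a')(m) = Mul(1, Add(Pow(m, 2), -1)) = Mul(1, Add(-1, Pow(m, 2))) = Add(-1, Pow(m, 2)))
Mul(Mul(Mul(Mul(5, -3), 1), Function('a')(b)), 38) = Mul(Mul(Mul(Mul(5, -3), 1), Add(-1, Pow(-1, 2))), 38) = Mul(Mul(Mul(-15, 1), Add(-1, 1)), 38) = Mul(Mul(-15, 0), 38) = Mul(0, 38) = 0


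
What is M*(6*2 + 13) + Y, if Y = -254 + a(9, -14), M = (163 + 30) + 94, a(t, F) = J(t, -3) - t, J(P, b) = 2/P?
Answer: 62210/9 ≈ 6912.2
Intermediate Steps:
a(t, F) = -t + 2/t (a(t, F) = 2/t - t = -t + 2/t)
M = 287 (M = 193 + 94 = 287)
Y = -2365/9 (Y = -254 + (-1*9 + 2/9) = -254 + (-9 + 2*(⅑)) = -254 + (-9 + 2/9) = -254 - 79/9 = -2365/9 ≈ -262.78)
M*(6*2 + 13) + Y = 287*(6*2 + 13) - 2365/9 = 287*(12 + 13) - 2365/9 = 287*25 - 2365/9 = 7175 - 2365/9 = 62210/9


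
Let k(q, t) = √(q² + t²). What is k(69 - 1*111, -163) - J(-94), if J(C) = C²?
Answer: -8836 + √28333 ≈ -8667.7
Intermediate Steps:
k(69 - 1*111, -163) - J(-94) = √((69 - 1*111)² + (-163)²) - 1*(-94)² = √((69 - 111)² + 26569) - 1*8836 = √((-42)² + 26569) - 8836 = √(1764 + 26569) - 8836 = √28333 - 8836 = -8836 + √28333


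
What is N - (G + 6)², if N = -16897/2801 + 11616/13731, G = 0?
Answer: -528018469/12820177 ≈ -41.187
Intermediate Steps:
N = -66492097/12820177 (N = -16897*1/2801 + 11616*(1/13731) = -16897/2801 + 3872/4577 = -66492097/12820177 ≈ -5.1865)
N - (G + 6)² = -66492097/12820177 - (0 + 6)² = -66492097/12820177 - 1*6² = -66492097/12820177 - 1*36 = -66492097/12820177 - 36 = -528018469/12820177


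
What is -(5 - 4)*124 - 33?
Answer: -157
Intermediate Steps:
-(5 - 4)*124 - 33 = -1*1*124 - 33 = -1*124 - 33 = -124 - 33 = -157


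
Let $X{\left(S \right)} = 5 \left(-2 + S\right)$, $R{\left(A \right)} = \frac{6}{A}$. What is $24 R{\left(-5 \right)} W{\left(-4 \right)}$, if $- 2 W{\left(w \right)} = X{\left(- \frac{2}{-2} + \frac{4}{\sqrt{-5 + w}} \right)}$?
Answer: $-72 - 96 i \approx -72.0 - 96.0 i$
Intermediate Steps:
$X{\left(S \right)} = -10 + 5 S$
$W{\left(w \right)} = \frac{5}{2} - \frac{10}{\sqrt{-5 + w}}$ ($W{\left(w \right)} = - \frac{-10 + 5 \left(- \frac{2}{-2} + \frac{4}{\sqrt{-5 + w}}\right)}{2} = - \frac{-10 + 5 \left(\left(-2\right) \left(- \frac{1}{2}\right) + \frac{4}{\sqrt{-5 + w}}\right)}{2} = - \frac{-10 + 5 \left(1 + \frac{4}{\sqrt{-5 + w}}\right)}{2} = - \frac{-10 + \left(5 + \frac{20}{\sqrt{-5 + w}}\right)}{2} = - \frac{-5 + \frac{20}{\sqrt{-5 + w}}}{2} = \frac{5}{2} - \frac{10}{\sqrt{-5 + w}}$)
$24 R{\left(-5 \right)} W{\left(-4 \right)} = 24 \frac{6}{-5} \left(\frac{5}{2} - \frac{10}{\sqrt{-5 - 4}}\right) = 24 \cdot 6 \left(- \frac{1}{5}\right) \left(\frac{5}{2} - \frac{10}{3 i}\right) = 24 \left(- \frac{6}{5}\right) \left(\frac{5}{2} - 10 \left(- \frac{i}{3}\right)\right) = - \frac{144 \left(\frac{5}{2} + \frac{10 i}{3}\right)}{5} = -72 - 96 i$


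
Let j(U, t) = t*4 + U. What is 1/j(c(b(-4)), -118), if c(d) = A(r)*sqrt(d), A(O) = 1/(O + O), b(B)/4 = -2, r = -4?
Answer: -3776/1782273 + 2*I*sqrt(2)/1782273 ≈ -0.0021186 + 1.587e-6*I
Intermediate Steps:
b(B) = -8 (b(B) = 4*(-2) = -8)
A(O) = 1/(2*O)
c(d) = -sqrt(d)/8 (c(d) = ((1/2)/(-4))*sqrt(d) = ((1/2)*(-1/4))*sqrt(d) = -sqrt(d)/8)
j(U, t) = U + 4*t (j(U, t) = 4*t + U = U + 4*t)
1/j(c(b(-4)), -118) = 1/(-I*sqrt(2)/4 + 4*(-118)) = 1/(-I*sqrt(2)/4 - 472) = 1/(-472 - I*sqrt(2)/4)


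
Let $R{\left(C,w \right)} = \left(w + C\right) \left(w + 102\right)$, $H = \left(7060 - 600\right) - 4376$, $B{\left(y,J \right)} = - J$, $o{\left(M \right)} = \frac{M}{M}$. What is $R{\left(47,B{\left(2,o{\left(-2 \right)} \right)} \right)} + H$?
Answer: $6730$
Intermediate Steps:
$o{\left(M \right)} = 1$
$H = 2084$ ($H = 6460 - 4376 = 2084$)
$R{\left(C,w \right)} = \left(102 + w\right) \left(C + w\right)$ ($R{\left(C,w \right)} = \left(C + w\right) \left(102 + w\right) = \left(102 + w\right) \left(C + w\right)$)
$R{\left(47,B{\left(2,o{\left(-2 \right)} \right)} \right)} + H = \left(\left(\left(-1\right) 1\right)^{2} + 102 \cdot 47 + 102 \left(\left(-1\right) 1\right) + 47 \left(\left(-1\right) 1\right)\right) + 2084 = \left(\left(-1\right)^{2} + 4794 + 102 \left(-1\right) + 47 \left(-1\right)\right) + 2084 = \left(1 + 4794 - 102 - 47\right) + 2084 = 4646 + 2084 = 6730$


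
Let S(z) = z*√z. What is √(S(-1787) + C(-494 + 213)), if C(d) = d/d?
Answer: √(1 - 1787*I*√1787) ≈ 194.35 - 194.35*I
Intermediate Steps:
S(z) = z^(3/2)
C(d) = 1
√(S(-1787) + C(-494 + 213)) = √((-1787)^(3/2) + 1) = √(-1787*I*√1787 + 1) = √(1 - 1787*I*√1787)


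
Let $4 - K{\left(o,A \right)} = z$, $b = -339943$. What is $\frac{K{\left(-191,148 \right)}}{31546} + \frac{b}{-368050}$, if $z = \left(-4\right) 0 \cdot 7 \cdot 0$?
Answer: $\frac{5362657039}{5805252650} \approx 0.92376$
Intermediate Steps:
$z = 0$ ($z = 0 \cdot 7 \cdot 0 = 0 \cdot 0 = 0$)
$K{\left(o,A \right)} = 4$ ($K{\left(o,A \right)} = 4 - 0 = 4 + 0 = 4$)
$\frac{K{\left(-191,148 \right)}}{31546} + \frac{b}{-368050} = \frac{4}{31546} - \frac{339943}{-368050} = 4 \cdot \frac{1}{31546} - - \frac{339943}{368050} = \frac{2}{15773} + \frac{339943}{368050} = \frac{5362657039}{5805252650}$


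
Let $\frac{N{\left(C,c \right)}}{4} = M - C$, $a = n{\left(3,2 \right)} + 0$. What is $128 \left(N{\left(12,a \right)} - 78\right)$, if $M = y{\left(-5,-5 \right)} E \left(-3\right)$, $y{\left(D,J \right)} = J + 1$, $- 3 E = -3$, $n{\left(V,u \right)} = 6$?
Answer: $-9984$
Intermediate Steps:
$E = 1$ ($E = \left(- \frac{1}{3}\right) \left(-3\right) = 1$)
$a = 6$ ($a = 6 + 0 = 6$)
$y{\left(D,J \right)} = 1 + J$
$M = 12$ ($M = \left(1 - 5\right) 1 \left(-3\right) = \left(-4\right) 1 \left(-3\right) = \left(-4\right) \left(-3\right) = 12$)
$N{\left(C,c \right)} = 48 - 4 C$ ($N{\left(C,c \right)} = 4 \left(12 - C\right) = 48 - 4 C$)
$128 \left(N{\left(12,a \right)} - 78\right) = 128 \left(\left(48 - 48\right) - 78\right) = 128 \left(0 - 78\right) = 128 \left(-78\right) = -9984$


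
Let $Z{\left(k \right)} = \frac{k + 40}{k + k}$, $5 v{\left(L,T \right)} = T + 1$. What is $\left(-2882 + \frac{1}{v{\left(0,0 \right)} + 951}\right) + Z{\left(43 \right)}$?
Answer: $- \frac{589194467}{204508} \approx -2881.0$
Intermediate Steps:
$v{\left(L,T \right)} = \frac{1}{5} + \frac{T}{5}$ ($v{\left(L,T \right)} = \frac{T + 1}{5} = \frac{1 + T}{5} = \frac{1}{5} + \frac{T}{5}$)
$Z{\left(k \right)} = \frac{40 + k}{2 k}$
$\left(-2882 + \frac{1}{v{\left(0,0 \right)} + 951}\right) + Z{\left(43 \right)} = \left(-2882 + \frac{1}{\left(\frac{1}{5} + \frac{1}{5} \cdot 0\right) + 951}\right) + \frac{40 + 43}{2 \cdot 43} = \left(-2882 + \frac{1}{\left(\frac{1}{5} + 0\right) + 951}\right) + \frac{1}{2} \cdot \frac{1}{43} \cdot 83 = \left(-2882 + \frac{1}{\frac{1}{5} + 951}\right) + \frac{83}{86} = \left(-2882 + \frac{1}{\frac{4756}{5}}\right) + \frac{83}{86} = \left(-2882 + \frac{5}{4756}\right) + \frac{83}{86} = - \frac{13706787}{4756} + \frac{83}{86} = - \frac{589194467}{204508}$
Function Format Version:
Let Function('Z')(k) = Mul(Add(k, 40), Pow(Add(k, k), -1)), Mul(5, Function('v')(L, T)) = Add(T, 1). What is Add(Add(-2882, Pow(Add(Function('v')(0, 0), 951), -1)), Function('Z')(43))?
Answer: Rational(-589194467, 204508) ≈ -2881.0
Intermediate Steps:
Function('v')(L, T) = Add(Rational(1, 5), Mul(Rational(1, 5), T)) (Function('v')(L, T) = Mul(Rational(1, 5), Add(T, 1)) = Mul(Rational(1, 5), Add(1, T)) = Add(Rational(1, 5), Mul(Rational(1, 5), T)))
Function('Z')(k) = Mul(Rational(1, 2), Pow(k, -1), Add(40, k)) (Function('Z')(k) = Mul(Add(40, k), Pow(Mul(2, k), -1)) = Mul(Add(40, k), Mul(Rational(1, 2), Pow(k, -1))) = Mul(Rational(1, 2), Pow(k, -1), Add(40, k)))
Add(Add(-2882, Pow(Add(Function('v')(0, 0), 951), -1)), Function('Z')(43)) = Add(Add(-2882, Pow(Add(Add(Rational(1, 5), Mul(Rational(1, 5), 0)), 951), -1)), Mul(Rational(1, 2), Pow(43, -1), Add(40, 43))) = Add(Add(-2882, Pow(Add(Add(Rational(1, 5), 0), 951), -1)), Mul(Rational(1, 2), Rational(1, 43), 83)) = Add(Add(-2882, Pow(Add(Rational(1, 5), 951), -1)), Rational(83, 86)) = Add(Add(-2882, Pow(Rational(4756, 5), -1)), Rational(83, 86)) = Add(Add(-2882, Rational(5, 4756)), Rational(83, 86)) = Add(Rational(-13706787, 4756), Rational(83, 86)) = Rational(-589194467, 204508)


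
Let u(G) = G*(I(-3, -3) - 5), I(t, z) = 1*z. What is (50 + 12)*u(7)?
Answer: -3472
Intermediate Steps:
I(t, z) = z
u(G) = -8*G (u(G) = G*(-3 - 5) = G*(-8) = -8*G)
(50 + 12)*u(7) = (50 + 12)*(-8*7) = 62*(-56) = -3472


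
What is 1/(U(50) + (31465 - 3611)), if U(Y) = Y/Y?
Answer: 1/27855 ≈ 3.5900e-5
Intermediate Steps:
U(Y) = 1
1/(U(50) + (31465 - 3611)) = 1/(1 + (31465 - 3611)) = 1/(1 + 27854) = 1/27855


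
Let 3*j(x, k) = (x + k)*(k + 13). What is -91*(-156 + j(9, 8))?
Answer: 3367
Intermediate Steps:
j(x, k) = (13 + k)*(k + x)/3 (j(x, k) = ((x + k)*(k + 13))/3 = ((k + x)*(13 + k))/3 = ((13 + k)*(k + x))/3 = (13 + k)*(k + x)/3)
-91*(-156 + j(9, 8)) = -91*(-156 + ((1/3)*8**2 + (13/3)*8 + (13/3)*9 + (1/3)*8*9)) = -91*(-156 + ((1/3)*64 + 104/3 + 39 + 24)) = -91*(-156 + (64/3 + 104/3 + 39 + 24)) = -91*(-156 + 119) = -91*(-37) = 3367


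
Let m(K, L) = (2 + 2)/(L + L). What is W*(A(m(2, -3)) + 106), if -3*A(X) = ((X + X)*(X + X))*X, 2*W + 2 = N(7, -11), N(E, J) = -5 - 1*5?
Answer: -17236/27 ≈ -638.37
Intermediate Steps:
N(E, J) = -10 (N(E, J) = -5 - 5 = -10)
m(K, L) = 2/L (m(K, L) = 4/((2*L)) = 4*(1/(2*L)) = 2/L)
W = -6 (W = -1 + (½)*(-10) = -1 - 5 = -6)
A(X) = -4*X³/3 (A(X) = -(X + X)*(X + X)*X/3 = -(2*X)*(2*X)*X/3 = -4*X²*X/3 = -4*X³/3)
W*(A(m(2, -3)) + 106) = -6*(-4*(2/(-3))³/3 + 106) = -6*(-4*(2*(-⅓))³/3 + 106) = -6*(-4*(-⅔)³/3 + 106) = -6*(-4/3*(-8/27) + 106) = -6*(32/81 + 106) = -6*8618/81 = -17236/27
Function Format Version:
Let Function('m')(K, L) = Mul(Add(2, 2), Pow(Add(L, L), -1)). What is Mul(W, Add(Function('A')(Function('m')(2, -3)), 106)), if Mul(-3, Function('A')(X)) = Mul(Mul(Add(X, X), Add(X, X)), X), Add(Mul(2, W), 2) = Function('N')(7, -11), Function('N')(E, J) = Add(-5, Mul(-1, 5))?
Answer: Rational(-17236, 27) ≈ -638.37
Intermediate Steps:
Function('N')(E, J) = -10 (Function('N')(E, J) = Add(-5, -5) = -10)
Function('m')(K, L) = Mul(2, Pow(L, -1)) (Function('m')(K, L) = Mul(4, Pow(Mul(2, L), -1)) = Mul(4, Mul(Rational(1, 2), Pow(L, -1))) = Mul(2, Pow(L, -1)))
W = -6 (W = Add(-1, Mul(Rational(1, 2), -10)) = Add(-1, -5) = -6)
Function('A')(X) = Mul(Rational(-4, 3), Pow(X, 3)) (Function('A')(X) = Mul(Rational(-1, 3), Mul(Mul(Add(X, X), Add(X, X)), X)) = Mul(Rational(-1, 3), Mul(Mul(Mul(2, X), Mul(2, X)), X)) = Mul(Rational(-1, 3), Mul(Mul(4, Pow(X, 2)), X)) = Mul(Rational(-1, 3), Mul(4, Pow(X, 3))) = Mul(Rational(-4, 3), Pow(X, 3)))
Mul(W, Add(Function('A')(Function('m')(2, -3)), 106)) = Mul(-6, Add(Mul(Rational(-4, 3), Pow(Mul(2, Pow(-3, -1)), 3)), 106)) = Mul(-6, Add(Mul(Rational(-4, 3), Pow(Mul(2, Rational(-1, 3)), 3)), 106)) = Mul(-6, Add(Mul(Rational(-4, 3), Pow(Rational(-2, 3), 3)), 106)) = Mul(-6, Add(Mul(Rational(-4, 3), Rational(-8, 27)), 106)) = Mul(-6, Add(Rational(32, 81), 106)) = Mul(-6, Rational(8618, 81)) = Rational(-17236, 27)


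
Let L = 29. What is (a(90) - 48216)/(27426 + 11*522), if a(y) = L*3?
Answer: -16043/11056 ≈ -1.4511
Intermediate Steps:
a(y) = 87 (a(y) = 29*3 = 87)
(a(90) - 48216)/(27426 + 11*522) = (87 - 48216)/(27426 + 11*522) = -48129/(27426 + 5742) = -48129/33168 = -48129*1/33168 = -16043/11056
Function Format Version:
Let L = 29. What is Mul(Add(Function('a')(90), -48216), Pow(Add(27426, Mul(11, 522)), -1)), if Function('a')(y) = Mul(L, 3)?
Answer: Rational(-16043, 11056) ≈ -1.4511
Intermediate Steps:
Function('a')(y) = 87 (Function('a')(y) = Mul(29, 3) = 87)
Mul(Add(Function('a')(90), -48216), Pow(Add(27426, Mul(11, 522)), -1)) = Mul(Add(87, -48216), Pow(Add(27426, Mul(11, 522)), -1)) = Mul(-48129, Pow(Add(27426, 5742), -1)) = Mul(-48129, Pow(33168, -1)) = Mul(-48129, Rational(1, 33168)) = Rational(-16043, 11056)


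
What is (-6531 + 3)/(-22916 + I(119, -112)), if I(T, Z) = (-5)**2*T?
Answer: 128/391 ≈ 0.32737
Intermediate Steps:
I(T, Z) = 25*T
(-6531 + 3)/(-22916 + I(119, -112)) = (-6531 + 3)/(-22916 + 25*119) = -6528/(-22916 + 2975) = -6528/(-19941) = -6528*(-1/19941) = 128/391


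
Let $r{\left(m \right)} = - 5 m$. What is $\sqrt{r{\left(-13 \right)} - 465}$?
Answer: $20 i \approx 20.0 i$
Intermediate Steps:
$\sqrt{r{\left(-13 \right)} - 465} = \sqrt{\left(-5\right) \left(-13\right) - 465} = \sqrt{65 - 465} = \sqrt{-400} = 20 i$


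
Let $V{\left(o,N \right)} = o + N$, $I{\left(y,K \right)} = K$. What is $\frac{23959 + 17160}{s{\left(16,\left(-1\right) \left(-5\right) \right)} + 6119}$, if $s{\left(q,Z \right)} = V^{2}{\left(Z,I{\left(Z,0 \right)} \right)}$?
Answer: $\frac{41119}{6144} \approx 6.6925$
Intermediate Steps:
$V{\left(o,N \right)} = N + o$
$s{\left(q,Z \right)} = Z^{2}$ ($s{\left(q,Z \right)} = \left(0 + Z\right)^{2} = Z^{2}$)
$\frac{23959 + 17160}{s{\left(16,\left(-1\right) \left(-5\right) \right)} + 6119} = \frac{23959 + 17160}{\left(\left(-1\right) \left(-5\right)\right)^{2} + 6119} = \frac{41119}{5^{2} + 6119} = \frac{41119}{25 + 6119} = \frac{41119}{6144}$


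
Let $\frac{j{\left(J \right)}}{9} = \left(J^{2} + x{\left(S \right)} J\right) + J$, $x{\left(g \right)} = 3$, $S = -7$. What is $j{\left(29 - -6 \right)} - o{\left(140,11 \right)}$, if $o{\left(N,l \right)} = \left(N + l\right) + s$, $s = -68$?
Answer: $12202$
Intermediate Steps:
$j{\left(J \right)} = 9 J^{2} + 36 J$ ($j{\left(J \right)} = 9 \left(\left(J^{2} + 3 J\right) + J\right) = 9 \left(J^{2} + 4 J\right) = 9 J^{2} + 36 J$)
$o{\left(N,l \right)} = -68 + N + l$ ($o{\left(N,l \right)} = \left(N + l\right) - 68 = -68 + N + l$)
$j{\left(29 - -6 \right)} - o{\left(140,11 \right)} = 9 \left(29 - -6\right) \left(4 + \left(29 - -6\right)\right) - \left(-68 + 140 + 11\right) = 9 \left(29 + 6\right) \left(4 + \left(29 + 6\right)\right) - 83 = 9 \cdot 35 \left(4 + 35\right) - 83 = 9 \cdot 35 \cdot 39 - 83 = 12285 - 83 = 12202$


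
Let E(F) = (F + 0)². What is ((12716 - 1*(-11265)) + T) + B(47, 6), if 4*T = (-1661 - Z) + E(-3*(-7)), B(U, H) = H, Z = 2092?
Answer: 23159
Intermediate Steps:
E(F) = F²
T = -828 (T = ((-1661 - 1*2092) + (-3*(-7))²)/4 = ((-1661 - 2092) + 21²)/4 = (-3753 + 441)/4 = (¼)*(-3312) = -828)
((12716 - 1*(-11265)) + T) + B(47, 6) = ((12716 - 1*(-11265)) - 828) + 6 = ((12716 + 11265) - 828) + 6 = (23981 - 828) + 6 = 23153 + 6 = 23159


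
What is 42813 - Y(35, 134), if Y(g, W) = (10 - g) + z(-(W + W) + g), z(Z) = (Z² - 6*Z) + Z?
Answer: -12616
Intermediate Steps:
z(Z) = Z² - 5*Z
Y(g, W) = 10 - g + (g - 2*W)*(-5 + g - 2*W) (Y(g, W) = (10 - g) + (-(W + W) + g)*(-5 + (-(W + W) + g)) = (10 - g) + (-2*W + g)*(-5 + (-2*W + g)) = (10 - g) + (g - 2*W)*(-5 + (g - 2*W)) = (10 - g) + (g - 2*W)*(-5 + g - 2*W) = 10 - g + (g - 2*W)*(-5 + g - 2*W))
42813 - Y(35, 134) = 42813 - (10 - 1*35 + (-1*35 + 2*134)*(5 - 1*35 + 2*134)) = 42813 - (10 - 35 + (-35 + 268)*(5 - 35 + 268)) = 42813 - (10 - 35 + 233*238) = 42813 - (10 - 35 + 55454) = 42813 - 1*55429 = 42813 - 55429 = -12616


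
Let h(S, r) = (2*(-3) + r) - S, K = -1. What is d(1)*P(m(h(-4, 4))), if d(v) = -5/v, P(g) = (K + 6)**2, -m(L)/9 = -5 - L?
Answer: -125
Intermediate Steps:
h(S, r) = -6 + r - S (h(S, r) = (-6 + r) - S = -6 + r - S)
m(L) = 45 + 9*L (m(L) = -9*(-5 - L) = 45 + 9*L)
P(g) = 25 (P(g) = (-1 + 6)**2 = 5**2 = 25)
d(1)*P(m(h(-4, 4))) = -5/1*25 = -5*1*25 = -5*25 = -125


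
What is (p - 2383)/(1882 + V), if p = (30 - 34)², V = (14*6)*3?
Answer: -2367/2134 ≈ -1.1092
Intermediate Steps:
V = 252 (V = 84*3 = 252)
p = 16 (p = (-4)² = 16)
(p - 2383)/(1882 + V) = (16 - 2383)/(1882 + 252) = -2367/2134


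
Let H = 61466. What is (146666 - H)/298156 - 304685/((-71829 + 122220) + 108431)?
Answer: -19328006615/11838433058 ≈ -1.6326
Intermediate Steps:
(146666 - H)/298156 - 304685/((-71829 + 122220) + 108431) = (146666 - 1*61466)/298156 - 304685/((-71829 + 122220) + 108431) = (146666 - 61466)*(1/298156) - 304685/(50391 + 108431) = 85200*(1/298156) - 304685/158822 = 21300/74539 - 304685*1/158822 = 21300/74539 - 304685/158822 = -19328006615/11838433058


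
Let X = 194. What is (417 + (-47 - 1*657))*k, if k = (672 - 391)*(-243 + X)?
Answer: 3951703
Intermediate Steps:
k = -13769 (k = (672 - 391)*(-243 + 194) = 281*(-49) = -13769)
(417 + (-47 - 1*657))*k = (417 + (-47 - 1*657))*(-13769) = (417 + (-47 - 657))*(-13769) = (417 - 704)*(-13769) = -287*(-13769) = 3951703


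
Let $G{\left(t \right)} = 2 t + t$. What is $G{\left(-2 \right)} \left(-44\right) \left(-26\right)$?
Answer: $-6864$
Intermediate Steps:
$G{\left(t \right)} = 3 t$
$G{\left(-2 \right)} \left(-44\right) \left(-26\right) = 3 \left(-2\right) \left(-44\right) \left(-26\right) = \left(-6\right) \left(-44\right) \left(-26\right) = 264 \left(-26\right) = -6864$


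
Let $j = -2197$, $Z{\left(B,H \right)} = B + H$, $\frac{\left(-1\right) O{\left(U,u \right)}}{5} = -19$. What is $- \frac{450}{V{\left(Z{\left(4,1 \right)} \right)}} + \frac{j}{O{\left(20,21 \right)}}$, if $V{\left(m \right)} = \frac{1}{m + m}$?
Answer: $- \frac{429697}{95} \approx -4523.1$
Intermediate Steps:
$O{\left(U,u \right)} = 95$ ($O{\left(U,u \right)} = \left(-5\right) \left(-19\right) = 95$)
$V{\left(m \right)} = \frac{1}{2 m}$
$- \frac{450}{V{\left(Z{\left(4,1 \right)} \right)}} + \frac{j}{O{\left(20,21 \right)}} = - \frac{450}{\frac{1}{2} \frac{1}{4 + 1}} - \frac{2197}{95} = - \frac{450}{\frac{1}{2} \cdot \frac{1}{5}} - \frac{2197}{95} = - 450 \frac{1}{\frac{1}{10}} - \frac{2197}{95} = \left(-450\right) 10 - \frac{2197}{95} = -4500 - \frac{2197}{95} = - \frac{429697}{95}$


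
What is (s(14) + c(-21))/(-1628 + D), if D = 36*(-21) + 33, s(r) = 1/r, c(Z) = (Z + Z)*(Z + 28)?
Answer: 4115/32914 ≈ 0.12502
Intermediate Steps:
c(Z) = 2*Z*(28 + Z) (c(Z) = (2*Z)*(28 + Z) = 2*Z*(28 + Z))
D = -723 (D = -756 + 33 = -723)
(s(14) + c(-21))/(-1628 + D) = (1/14 + 2*(-21)*(28 - 21))/(-1628 - 723) = (1/14 + 2*(-21)*7)/(-2351) = (1/14 - 294)*(-1/2351) = -4115/14*(-1/2351) = 4115/32914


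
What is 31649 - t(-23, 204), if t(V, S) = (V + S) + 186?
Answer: 31282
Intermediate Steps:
t(V, S) = 186 + S + V (t(V, S) = (S + V) + 186 = 186 + S + V)
31649 - t(-23, 204) = 31649 - (186 + 204 - 23) = 31649 - 1*367 = 31649 - 367 = 31282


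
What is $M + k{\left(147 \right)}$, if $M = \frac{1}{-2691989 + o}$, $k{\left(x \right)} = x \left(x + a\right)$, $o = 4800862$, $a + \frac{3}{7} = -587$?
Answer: $- \frac{136534764638}{2108873} \approx -64743.0$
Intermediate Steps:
$a = - \frac{4112}{7}$ ($a = - \frac{3}{7} - 587 = - \frac{4112}{7} \approx -587.43$)
$k{\left(x \right)} = x \left(- \frac{4112}{7} + x\right)$ ($k{\left(x \right)} = x \left(x - \frac{4112}{7}\right) = x \left(- \frac{4112}{7} + x\right)$)
$M = \frac{1}{2108873}$ ($M = \frac{1}{-2691989 + 4800862} = \frac{1}{2108873} \approx 4.7419 \cdot 10^{-7}$)
$M + k{\left(147 \right)} = \frac{1}{2108873} + \frac{1}{7} \cdot 147 \left(-4112 + 7 \cdot 147\right) = \frac{1}{2108873} + \frac{1}{7} \cdot 147 \left(-4112 + 1029\right) = \frac{1}{2108873} + \frac{1}{7} \cdot 147 \left(-3083\right) = \frac{1}{2108873} - 64743 = - \frac{136534764638}{2108873}$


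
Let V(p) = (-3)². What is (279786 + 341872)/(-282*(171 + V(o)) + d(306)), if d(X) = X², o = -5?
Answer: 310829/21438 ≈ 14.499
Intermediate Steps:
V(p) = 9
(279786 + 341872)/(-282*(171 + V(o)) + d(306)) = (279786 + 341872)/(-282*(171 + 9) + 306²) = 621658/(-282*180 + 93636) = 621658/(-50760 + 93636) = 621658/42876 = 621658*(1/42876) = 310829/21438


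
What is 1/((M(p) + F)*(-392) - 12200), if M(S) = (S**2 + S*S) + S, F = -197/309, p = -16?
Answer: -309/63772064 ≈ -4.8454e-6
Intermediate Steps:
F = -197/309 (F = -197*1/309 = -197/309 ≈ -0.63754)
M(S) = S + 2*S**2 (M(S) = (S**2 + S**2) + S = 2*S**2 + S = S + 2*S**2)
1/((M(p) + F)*(-392) - 12200) = 1/((-16*(1 + 2*(-16)) - 197/309)*(-392) - 12200) = 1/((-16*(1 - 32) - 197/309)*(-392) - 12200) = 1/((-16*(-31) - 197/309)*(-392) - 12200) = 1/((496 - 197/309)*(-392) - 12200) = 1/((153067/309)*(-392) - 12200) = 1/(-60002264/309 - 12200) = 1/(-63772064/309) = -309/63772064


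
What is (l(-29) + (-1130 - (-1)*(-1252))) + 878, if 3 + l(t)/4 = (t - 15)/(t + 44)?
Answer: -22916/15 ≈ -1527.7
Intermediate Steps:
l(t) = -12 + 4*(-15 + t)/(44 + t) (l(t) = -12 + 4*((t - 15)/(t + 44)) = -12 + 4*((-15 + t)/(44 + t)) = -12 + 4*(-15 + t)/(44 + t))
(l(-29) + (-1130 - (-1)*(-1252))) + 878 = (4*(-147 - 2*(-29))/(44 - 29) + (-1130 - (-1)*(-1252))) + 878 = (4*(-147 + 58)/15 + (-1130 - 1*1252)) + 878 = (4*(1/15)*(-89) + (-1130 - 1252)) + 878 = (-356/15 - 2382) + 878 = -36086/15 + 878 = -22916/15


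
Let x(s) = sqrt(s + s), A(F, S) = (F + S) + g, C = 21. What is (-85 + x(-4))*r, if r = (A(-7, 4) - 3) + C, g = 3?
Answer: -1530 + 36*I*sqrt(2) ≈ -1530.0 + 50.912*I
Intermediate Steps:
A(F, S) = 3 + F + S (A(F, S) = (F + S) + 3 = 3 + F + S)
x(s) = sqrt(2)*sqrt(s) (x(s) = sqrt(2*s) = sqrt(2)*sqrt(s))
r = 18 (r = ((3 - 7 + 4) - 3) + 21 = (0 - 3) + 21 = -3 + 21 = 18)
(-85 + x(-4))*r = (-85 + sqrt(2)*sqrt(-4))*18 = (-85 + sqrt(2)*(2*I))*18 = (-85 + 2*I*sqrt(2))*18 = -1530 + 36*I*sqrt(2)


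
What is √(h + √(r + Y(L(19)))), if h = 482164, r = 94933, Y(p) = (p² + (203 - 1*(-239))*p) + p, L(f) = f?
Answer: √(482164 + √103711) ≈ 694.61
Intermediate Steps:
Y(p) = p² + 443*p (Y(p) = (p² + (203 + 239)*p) + p = (p² + 442*p) + p = p² + 443*p)
√(h + √(r + Y(L(19)))) = √(482164 + √(94933 + 19*(443 + 19))) = √(482164 + √(94933 + 19*462)) = √(482164 + √(94933 + 8778)) = √(482164 + √103711)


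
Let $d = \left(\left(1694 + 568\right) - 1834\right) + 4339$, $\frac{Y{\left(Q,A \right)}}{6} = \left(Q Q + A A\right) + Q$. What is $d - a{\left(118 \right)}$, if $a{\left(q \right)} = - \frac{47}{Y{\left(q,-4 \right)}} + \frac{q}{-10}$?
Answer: $\frac{2015411347}{421740} \approx 4778.8$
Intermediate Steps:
$Y{\left(Q,A \right)} = 6 Q + 6 A^{2} + 6 Q^{2}$ ($Y{\left(Q,A \right)} = 6 \left(\left(Q Q + A A\right) + Q\right) = 6 \left(\left(Q^{2} + A^{2}\right) + Q\right) = 6 \left(\left(A^{2} + Q^{2}\right) + Q\right) = 6 \left(Q + A^{2} + Q^{2}\right) = 6 Q + 6 A^{2} + 6 Q^{2}$)
$a{\left(q \right)} = - \frac{47}{96 + 6 q + 6 q^{2}} - \frac{q}{10}$ ($a{\left(q \right)} = - \frac{47}{6 q + 6 \left(-4\right)^{2} + 6 q^{2}} + \frac{q}{-10} = - \frac{47}{6 q + 6 \cdot 16 + 6 q^{2}} + q \left(- \frac{1}{10}\right) = - \frac{47}{6 q + 96 + 6 q^{2}} - \frac{q}{10} = - \frac{47}{96 + 6 q + 6 q^{2}} - \frac{q}{10}$)
$d = 4767$ ($d = \left(2262 - 1834\right) + 4339 = 428 + 4339 = 4767$)
$d - a{\left(118 \right)} = 4767 - \frac{- \frac{47}{6} - \frac{59 \left(16 + 118 + 118^{2}\right)}{5}}{16 + 118 + 118^{2}} = 4767 - \frac{- \frac{47}{6} - \frac{59 \left(16 + 118 + 13924\right)}{5}}{16 + 118 + 13924} = 4767 - \frac{- \frac{47}{6} - \frac{59}{5} \cdot 14058}{14058} = 4767 - \frac{- \frac{47}{6} - \frac{829422}{5}}{14058} = 4767 - \frac{1}{14058} \left(- \frac{4976767}{30}\right) = 4767 - - \frac{4976767}{421740} = 4767 + \frac{4976767}{421740} = \frac{2015411347}{421740}$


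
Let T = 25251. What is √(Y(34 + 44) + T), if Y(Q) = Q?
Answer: √25329 ≈ 159.15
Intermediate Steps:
√(Y(34 + 44) + T) = √((34 + 44) + 25251) = √(78 + 25251) = √25329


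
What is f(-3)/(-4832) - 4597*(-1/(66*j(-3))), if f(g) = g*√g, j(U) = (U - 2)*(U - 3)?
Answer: 4597/1980 + 3*I*√3/4832 ≈ 2.3217 + 0.0010754*I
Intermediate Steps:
j(U) = (-3 + U)*(-2 + U) (j(U) = (-2 + U)*(-3 + U) = (-3 + U)*(-2 + U))
f(g) = g^(3/2)
f(-3)/(-4832) - 4597*(-1/(66*j(-3))) = (-3)^(3/2)/(-4832) - 4597*(-1/(66*(6 + (-3)² - 5*(-3)))) = -3*I*√3*(-1/4832) - 4597*(-1/(66*(6 + 9 + 15))) = 3*I*√3/4832 - 4597/((30*(-6))*11) = 3*I*√3/4832 - 4597/((-180*11)) = 3*I*√3/4832 - 4597/(-1980) = 3*I*√3/4832 - 4597*(-1/1980) = 3*I*√3/4832 + 4597/1980 = 4597/1980 + 3*I*√3/4832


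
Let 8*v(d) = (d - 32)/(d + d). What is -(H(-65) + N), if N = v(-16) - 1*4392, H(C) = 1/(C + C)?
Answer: 4567493/1040 ≈ 4391.8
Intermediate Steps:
v(d) = (-32 + d)/(16*d) (v(d) = ((d - 32)/(d + d))/8 = ((-32 + d)/((2*d)))/8 = ((-32 + d)*(1/(2*d)))/8 = ((-32 + d)/(2*d))/8 = (-32 + d)/(16*d))
H(C) = 1/(2*C)
N = -70269/16 (N = (1/16)*(-32 - 16)/(-16) - 1*4392 = (1/16)*(-1/16)*(-48) - 4392 = 3/16 - 4392 = -70269/16 ≈ -4391.8)
-(H(-65) + N) = -((1/2)/(-65) - 70269/16) = -((1/2)*(-1/65) - 70269/16) = -(-1/130 - 70269/16) = -1*(-4567493/1040) = 4567493/1040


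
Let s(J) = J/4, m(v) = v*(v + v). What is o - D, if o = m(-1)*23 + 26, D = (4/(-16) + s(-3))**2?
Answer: 71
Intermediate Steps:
m(v) = 2*v**2 (m(v) = v*(2*v) = 2*v**2)
s(J) = J/4 (s(J) = J*(1/4) = J/4)
D = 1 (D = (4/(-16) + (1/4)*(-3))**2 = (4*(-1/16) - 3/4)**2 = (-1/4 - 3/4)**2 = (-1)**2 = 1)
o = 72 (o = (2*(-1)**2)*23 + 26 = (2*1)*23 + 26 = 2*23 + 26 = 46 + 26 = 72)
o - D = 72 - 1*1 = 72 - 1 = 71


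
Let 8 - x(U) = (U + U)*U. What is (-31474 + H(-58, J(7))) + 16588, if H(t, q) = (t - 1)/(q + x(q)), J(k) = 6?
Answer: -863329/58 ≈ -14885.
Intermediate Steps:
x(U) = 8 - 2*U² (x(U) = 8 - (U + U)*U = 8 - 2*U*U = 8 - 2*U²)
H(t, q) = (-1 + t)/(8 + q - 2*q²) (H(t, q) = (t - 1)/(q + (8 - 2*q²)) = (-1 + t)/(8 + q - 2*q²))
(-31474 + H(-58, J(7))) + 16588 = (-31474 + (-1 - 58)/(8 + 6 - 2*6²)) + 16588 = (-31474 - 59/(8 + 6 - 2*36)) + 16588 = (-31474 - 59/(8 + 6 - 72)) + 16588 = (-31474 - 59/(-58)) + 16588 = (-31474 - 1/58*(-59)) + 16588 = (-31474 + 59/58) + 16588 = -1825433/58 + 16588 = -863329/58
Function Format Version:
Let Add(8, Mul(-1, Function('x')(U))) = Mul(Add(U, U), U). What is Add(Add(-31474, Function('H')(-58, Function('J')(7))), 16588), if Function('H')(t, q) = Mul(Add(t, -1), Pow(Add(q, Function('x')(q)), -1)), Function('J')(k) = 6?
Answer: Rational(-863329, 58) ≈ -14885.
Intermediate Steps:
Function('x')(U) = Add(8, Mul(-2, Pow(U, 2))) (Function('x')(U) = Add(8, Mul(-1, Mul(Add(U, U), U))) = Add(8, Mul(-1, Mul(Mul(2, U), U))) = Add(8, Mul(-1, Mul(2, Pow(U, 2)))) = Add(8, Mul(-2, Pow(U, 2))))
Function('H')(t, q) = Mul(Pow(Add(8, q, Mul(-2, Pow(q, 2))), -1), Add(-1, t)) (Function('H')(t, q) = Mul(Add(t, -1), Pow(Add(q, Add(8, Mul(-2, Pow(q, 2)))), -1)) = Mul(Add(-1, t), Pow(Add(8, q, Mul(-2, Pow(q, 2))), -1)) = Mul(Pow(Add(8, q, Mul(-2, Pow(q, 2))), -1), Add(-1, t)))
Add(Add(-31474, Function('H')(-58, Function('J')(7))), 16588) = Add(Add(-31474, Mul(Pow(Add(8, 6, Mul(-2, Pow(6, 2))), -1), Add(-1, -58))), 16588) = Add(Add(-31474, Mul(Pow(Add(8, 6, Mul(-2, 36)), -1), -59)), 16588) = Add(Add(-31474, Mul(Pow(Add(8, 6, -72), -1), -59)), 16588) = Add(Add(-31474, Mul(Pow(-58, -1), -59)), 16588) = Add(Add(-31474, Mul(Rational(-1, 58), -59)), 16588) = Add(Add(-31474, Rational(59, 58)), 16588) = Add(Rational(-1825433, 58), 16588) = Rational(-863329, 58)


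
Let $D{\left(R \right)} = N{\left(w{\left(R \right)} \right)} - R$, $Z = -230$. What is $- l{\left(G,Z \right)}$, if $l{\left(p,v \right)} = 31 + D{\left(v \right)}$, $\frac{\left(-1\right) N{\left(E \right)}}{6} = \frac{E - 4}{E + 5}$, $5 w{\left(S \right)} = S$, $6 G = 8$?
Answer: $- \frac{10401}{41} \approx -253.68$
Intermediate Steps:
$G = \frac{4}{3}$ ($G = \frac{1}{6} \cdot 8 = \frac{4}{3} \approx 1.3333$)
$w{\left(S \right)} = \frac{S}{5}$
$N{\left(E \right)} = - \frac{6 \left(-4 + E\right)}{5 + E}$ ($N{\left(E \right)} = - 6 \frac{E - 4}{E + 5} = - 6 \frac{-4 + E}{5 + E} = - \frac{6 \left(-4 + E\right)}{5 + E}$)
$D{\left(R \right)} = - R + \frac{6 \left(4 - \frac{R}{5}\right)}{5 + \frac{R}{5}}$ ($D{\left(R \right)} = \frac{6 \left(4 - \frac{R}{5}\right)}{5 + \frac{R}{5}} - R = - R + \frac{6 \left(4 - \frac{R}{5}\right)}{5 + \frac{R}{5}}$)
$l{\left(p,v \right)} = 31 + \frac{120 - v^{2} - 31 v}{25 + v}$
$- l{\left(G,Z \right)} = - \frac{895 - \left(-230\right)^{2}}{25 - 230} = - \frac{895 - 52900}{-205} = - \frac{\left(-1\right) \left(895 - 52900\right)}{205} = - \frac{\left(-1\right) \left(-52005\right)}{205} = \left(-1\right) \frac{10401}{41} = - \frac{10401}{41}$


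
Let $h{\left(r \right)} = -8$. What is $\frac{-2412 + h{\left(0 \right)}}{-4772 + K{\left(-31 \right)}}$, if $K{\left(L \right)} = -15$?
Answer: $\frac{2420}{4787} \approx 0.50554$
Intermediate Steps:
$\frac{-2412 + h{\left(0 \right)}}{-4772 + K{\left(-31 \right)}} = \frac{-2412 - 8}{-4772 - 15} = - \frac{2420}{-4787} = \left(-2420\right) \left(- \frac{1}{4787}\right) = \frac{2420}{4787}$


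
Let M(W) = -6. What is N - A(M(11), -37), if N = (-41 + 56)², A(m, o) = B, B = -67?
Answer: 292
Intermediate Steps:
A(m, o) = -67
N = 225 (N = 15² = 225)
N - A(M(11), -37) = 225 - 1*(-67) = 225 + 67 = 292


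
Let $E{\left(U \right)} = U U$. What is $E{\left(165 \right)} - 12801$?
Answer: $14424$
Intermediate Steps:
$E{\left(U \right)} = U^{2}$
$E{\left(165 \right)} - 12801 = 165^{2} - 12801 = 27225 - 12801 = 14424$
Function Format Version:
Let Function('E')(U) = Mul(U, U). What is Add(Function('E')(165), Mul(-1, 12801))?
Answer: 14424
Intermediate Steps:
Function('E')(U) = Pow(U, 2)
Add(Function('E')(165), Mul(-1, 12801)) = Add(Pow(165, 2), Mul(-1, 12801)) = Add(27225, -12801) = 14424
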